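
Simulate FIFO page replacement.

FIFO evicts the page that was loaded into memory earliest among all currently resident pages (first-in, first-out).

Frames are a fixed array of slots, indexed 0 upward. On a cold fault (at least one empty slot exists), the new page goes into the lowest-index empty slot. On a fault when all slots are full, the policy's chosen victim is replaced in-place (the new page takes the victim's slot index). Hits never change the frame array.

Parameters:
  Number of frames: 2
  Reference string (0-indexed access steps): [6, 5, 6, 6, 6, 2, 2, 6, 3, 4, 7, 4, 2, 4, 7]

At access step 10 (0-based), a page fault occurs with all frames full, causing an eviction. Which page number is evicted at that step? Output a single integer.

Step 0: ref 6 -> FAULT, frames=[6,-]
Step 1: ref 5 -> FAULT, frames=[6,5]
Step 2: ref 6 -> HIT, frames=[6,5]
Step 3: ref 6 -> HIT, frames=[6,5]
Step 4: ref 6 -> HIT, frames=[6,5]
Step 5: ref 2 -> FAULT, evict 6, frames=[2,5]
Step 6: ref 2 -> HIT, frames=[2,5]
Step 7: ref 6 -> FAULT, evict 5, frames=[2,6]
Step 8: ref 3 -> FAULT, evict 2, frames=[3,6]
Step 9: ref 4 -> FAULT, evict 6, frames=[3,4]
Step 10: ref 7 -> FAULT, evict 3, frames=[7,4]
At step 10: evicted page 3

Answer: 3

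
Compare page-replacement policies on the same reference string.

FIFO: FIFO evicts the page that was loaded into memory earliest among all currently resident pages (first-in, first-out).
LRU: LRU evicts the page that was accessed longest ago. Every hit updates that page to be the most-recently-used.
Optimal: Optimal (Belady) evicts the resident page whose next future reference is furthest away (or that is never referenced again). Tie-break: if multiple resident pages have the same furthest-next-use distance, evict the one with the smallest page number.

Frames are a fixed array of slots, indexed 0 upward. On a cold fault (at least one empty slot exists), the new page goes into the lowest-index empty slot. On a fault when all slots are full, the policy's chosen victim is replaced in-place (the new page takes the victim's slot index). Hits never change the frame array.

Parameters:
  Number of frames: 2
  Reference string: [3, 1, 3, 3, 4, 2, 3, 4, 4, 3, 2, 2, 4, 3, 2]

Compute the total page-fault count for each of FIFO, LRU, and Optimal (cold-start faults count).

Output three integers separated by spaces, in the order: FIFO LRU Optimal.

--- FIFO ---
  step 0: ref 3 -> FAULT, frames=[3,-] (faults so far: 1)
  step 1: ref 1 -> FAULT, frames=[3,1] (faults so far: 2)
  step 2: ref 3 -> HIT, frames=[3,1] (faults so far: 2)
  step 3: ref 3 -> HIT, frames=[3,1] (faults so far: 2)
  step 4: ref 4 -> FAULT, evict 3, frames=[4,1] (faults so far: 3)
  step 5: ref 2 -> FAULT, evict 1, frames=[4,2] (faults so far: 4)
  step 6: ref 3 -> FAULT, evict 4, frames=[3,2] (faults so far: 5)
  step 7: ref 4 -> FAULT, evict 2, frames=[3,4] (faults so far: 6)
  step 8: ref 4 -> HIT, frames=[3,4] (faults so far: 6)
  step 9: ref 3 -> HIT, frames=[3,4] (faults so far: 6)
  step 10: ref 2 -> FAULT, evict 3, frames=[2,4] (faults so far: 7)
  step 11: ref 2 -> HIT, frames=[2,4] (faults so far: 7)
  step 12: ref 4 -> HIT, frames=[2,4] (faults so far: 7)
  step 13: ref 3 -> FAULT, evict 4, frames=[2,3] (faults so far: 8)
  step 14: ref 2 -> HIT, frames=[2,3] (faults so far: 8)
  FIFO total faults: 8
--- LRU ---
  step 0: ref 3 -> FAULT, frames=[3,-] (faults so far: 1)
  step 1: ref 1 -> FAULT, frames=[3,1] (faults so far: 2)
  step 2: ref 3 -> HIT, frames=[3,1] (faults so far: 2)
  step 3: ref 3 -> HIT, frames=[3,1] (faults so far: 2)
  step 4: ref 4 -> FAULT, evict 1, frames=[3,4] (faults so far: 3)
  step 5: ref 2 -> FAULT, evict 3, frames=[2,4] (faults so far: 4)
  step 6: ref 3 -> FAULT, evict 4, frames=[2,3] (faults so far: 5)
  step 7: ref 4 -> FAULT, evict 2, frames=[4,3] (faults so far: 6)
  step 8: ref 4 -> HIT, frames=[4,3] (faults so far: 6)
  step 9: ref 3 -> HIT, frames=[4,3] (faults so far: 6)
  step 10: ref 2 -> FAULT, evict 4, frames=[2,3] (faults so far: 7)
  step 11: ref 2 -> HIT, frames=[2,3] (faults so far: 7)
  step 12: ref 4 -> FAULT, evict 3, frames=[2,4] (faults so far: 8)
  step 13: ref 3 -> FAULT, evict 2, frames=[3,4] (faults so far: 9)
  step 14: ref 2 -> FAULT, evict 4, frames=[3,2] (faults so far: 10)
  LRU total faults: 10
--- Optimal ---
  step 0: ref 3 -> FAULT, frames=[3,-] (faults so far: 1)
  step 1: ref 1 -> FAULT, frames=[3,1] (faults so far: 2)
  step 2: ref 3 -> HIT, frames=[3,1] (faults so far: 2)
  step 3: ref 3 -> HIT, frames=[3,1] (faults so far: 2)
  step 4: ref 4 -> FAULT, evict 1, frames=[3,4] (faults so far: 3)
  step 5: ref 2 -> FAULT, evict 4, frames=[3,2] (faults so far: 4)
  step 6: ref 3 -> HIT, frames=[3,2] (faults so far: 4)
  step 7: ref 4 -> FAULT, evict 2, frames=[3,4] (faults so far: 5)
  step 8: ref 4 -> HIT, frames=[3,4] (faults so far: 5)
  step 9: ref 3 -> HIT, frames=[3,4] (faults so far: 5)
  step 10: ref 2 -> FAULT, evict 3, frames=[2,4] (faults so far: 6)
  step 11: ref 2 -> HIT, frames=[2,4] (faults so far: 6)
  step 12: ref 4 -> HIT, frames=[2,4] (faults so far: 6)
  step 13: ref 3 -> FAULT, evict 4, frames=[2,3] (faults so far: 7)
  step 14: ref 2 -> HIT, frames=[2,3] (faults so far: 7)
  Optimal total faults: 7

Answer: 8 10 7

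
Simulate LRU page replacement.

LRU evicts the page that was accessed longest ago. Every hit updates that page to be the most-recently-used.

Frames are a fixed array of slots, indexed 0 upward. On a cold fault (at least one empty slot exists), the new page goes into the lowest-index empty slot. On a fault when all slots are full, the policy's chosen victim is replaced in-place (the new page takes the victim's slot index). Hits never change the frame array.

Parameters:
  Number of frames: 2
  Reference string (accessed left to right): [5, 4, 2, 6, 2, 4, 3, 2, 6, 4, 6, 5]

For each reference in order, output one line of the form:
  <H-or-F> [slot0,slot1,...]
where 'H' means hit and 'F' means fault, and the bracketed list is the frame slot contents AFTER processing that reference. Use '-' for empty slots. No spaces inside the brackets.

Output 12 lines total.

F [5,-]
F [5,4]
F [2,4]
F [2,6]
H [2,6]
F [2,4]
F [3,4]
F [3,2]
F [6,2]
F [6,4]
H [6,4]
F [6,5]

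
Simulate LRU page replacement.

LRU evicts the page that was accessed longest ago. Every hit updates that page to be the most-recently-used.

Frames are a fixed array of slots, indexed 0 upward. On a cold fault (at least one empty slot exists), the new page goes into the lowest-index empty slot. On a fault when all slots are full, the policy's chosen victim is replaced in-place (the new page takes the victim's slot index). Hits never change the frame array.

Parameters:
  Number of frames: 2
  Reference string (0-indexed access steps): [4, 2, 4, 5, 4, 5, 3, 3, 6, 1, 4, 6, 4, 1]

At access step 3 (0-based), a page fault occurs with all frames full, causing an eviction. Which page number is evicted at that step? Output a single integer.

Answer: 2

Derivation:
Step 0: ref 4 -> FAULT, frames=[4,-]
Step 1: ref 2 -> FAULT, frames=[4,2]
Step 2: ref 4 -> HIT, frames=[4,2]
Step 3: ref 5 -> FAULT, evict 2, frames=[4,5]
At step 3: evicted page 2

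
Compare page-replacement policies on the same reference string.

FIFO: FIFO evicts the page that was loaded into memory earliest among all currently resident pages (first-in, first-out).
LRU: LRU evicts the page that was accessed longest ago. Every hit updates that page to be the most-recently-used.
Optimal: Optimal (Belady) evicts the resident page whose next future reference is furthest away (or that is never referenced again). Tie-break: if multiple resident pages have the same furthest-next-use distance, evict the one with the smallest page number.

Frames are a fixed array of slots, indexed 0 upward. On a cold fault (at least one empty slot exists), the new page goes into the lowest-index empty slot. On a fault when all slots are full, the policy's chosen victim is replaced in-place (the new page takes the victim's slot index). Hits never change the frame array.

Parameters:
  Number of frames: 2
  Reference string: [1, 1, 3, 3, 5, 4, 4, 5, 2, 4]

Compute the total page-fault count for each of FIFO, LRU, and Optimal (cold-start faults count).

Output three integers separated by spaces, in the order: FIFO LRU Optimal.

--- FIFO ---
  step 0: ref 1 -> FAULT, frames=[1,-] (faults so far: 1)
  step 1: ref 1 -> HIT, frames=[1,-] (faults so far: 1)
  step 2: ref 3 -> FAULT, frames=[1,3] (faults so far: 2)
  step 3: ref 3 -> HIT, frames=[1,3] (faults so far: 2)
  step 4: ref 5 -> FAULT, evict 1, frames=[5,3] (faults so far: 3)
  step 5: ref 4 -> FAULT, evict 3, frames=[5,4] (faults so far: 4)
  step 6: ref 4 -> HIT, frames=[5,4] (faults so far: 4)
  step 7: ref 5 -> HIT, frames=[5,4] (faults so far: 4)
  step 8: ref 2 -> FAULT, evict 5, frames=[2,4] (faults so far: 5)
  step 9: ref 4 -> HIT, frames=[2,4] (faults so far: 5)
  FIFO total faults: 5
--- LRU ---
  step 0: ref 1 -> FAULT, frames=[1,-] (faults so far: 1)
  step 1: ref 1 -> HIT, frames=[1,-] (faults so far: 1)
  step 2: ref 3 -> FAULT, frames=[1,3] (faults so far: 2)
  step 3: ref 3 -> HIT, frames=[1,3] (faults so far: 2)
  step 4: ref 5 -> FAULT, evict 1, frames=[5,3] (faults so far: 3)
  step 5: ref 4 -> FAULT, evict 3, frames=[5,4] (faults so far: 4)
  step 6: ref 4 -> HIT, frames=[5,4] (faults so far: 4)
  step 7: ref 5 -> HIT, frames=[5,4] (faults so far: 4)
  step 8: ref 2 -> FAULT, evict 4, frames=[5,2] (faults so far: 5)
  step 9: ref 4 -> FAULT, evict 5, frames=[4,2] (faults so far: 6)
  LRU total faults: 6
--- Optimal ---
  step 0: ref 1 -> FAULT, frames=[1,-] (faults so far: 1)
  step 1: ref 1 -> HIT, frames=[1,-] (faults so far: 1)
  step 2: ref 3 -> FAULT, frames=[1,3] (faults so far: 2)
  step 3: ref 3 -> HIT, frames=[1,3] (faults so far: 2)
  step 4: ref 5 -> FAULT, evict 1, frames=[5,3] (faults so far: 3)
  step 5: ref 4 -> FAULT, evict 3, frames=[5,4] (faults so far: 4)
  step 6: ref 4 -> HIT, frames=[5,4] (faults so far: 4)
  step 7: ref 5 -> HIT, frames=[5,4] (faults so far: 4)
  step 8: ref 2 -> FAULT, evict 5, frames=[2,4] (faults so far: 5)
  step 9: ref 4 -> HIT, frames=[2,4] (faults so far: 5)
  Optimal total faults: 5

Answer: 5 6 5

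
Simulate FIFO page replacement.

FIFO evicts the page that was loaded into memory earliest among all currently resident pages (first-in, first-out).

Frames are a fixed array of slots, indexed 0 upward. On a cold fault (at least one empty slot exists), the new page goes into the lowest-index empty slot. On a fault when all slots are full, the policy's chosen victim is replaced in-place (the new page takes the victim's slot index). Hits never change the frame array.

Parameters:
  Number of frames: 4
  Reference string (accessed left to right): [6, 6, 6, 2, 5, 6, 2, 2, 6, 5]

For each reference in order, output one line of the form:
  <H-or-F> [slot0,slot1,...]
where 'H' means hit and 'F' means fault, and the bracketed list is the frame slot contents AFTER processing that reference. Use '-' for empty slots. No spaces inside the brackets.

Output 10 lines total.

F [6,-,-,-]
H [6,-,-,-]
H [6,-,-,-]
F [6,2,-,-]
F [6,2,5,-]
H [6,2,5,-]
H [6,2,5,-]
H [6,2,5,-]
H [6,2,5,-]
H [6,2,5,-]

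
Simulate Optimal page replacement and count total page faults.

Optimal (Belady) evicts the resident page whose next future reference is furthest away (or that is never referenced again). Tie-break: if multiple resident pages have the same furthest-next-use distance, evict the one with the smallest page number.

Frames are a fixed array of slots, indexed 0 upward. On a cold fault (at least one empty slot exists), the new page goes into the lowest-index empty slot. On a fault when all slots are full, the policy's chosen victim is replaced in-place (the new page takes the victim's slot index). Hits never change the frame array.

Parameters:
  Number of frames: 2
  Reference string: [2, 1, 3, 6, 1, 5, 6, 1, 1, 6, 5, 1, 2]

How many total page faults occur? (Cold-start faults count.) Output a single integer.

Answer: 8

Derivation:
Step 0: ref 2 → FAULT, frames=[2,-]
Step 1: ref 1 → FAULT, frames=[2,1]
Step 2: ref 3 → FAULT (evict 2), frames=[3,1]
Step 3: ref 6 → FAULT (evict 3), frames=[6,1]
Step 4: ref 1 → HIT, frames=[6,1]
Step 5: ref 5 → FAULT (evict 1), frames=[6,5]
Step 6: ref 6 → HIT, frames=[6,5]
Step 7: ref 1 → FAULT (evict 5), frames=[6,1]
Step 8: ref 1 → HIT, frames=[6,1]
Step 9: ref 6 → HIT, frames=[6,1]
Step 10: ref 5 → FAULT (evict 6), frames=[5,1]
Step 11: ref 1 → HIT, frames=[5,1]
Step 12: ref 2 → FAULT (evict 1), frames=[5,2]
Total faults: 8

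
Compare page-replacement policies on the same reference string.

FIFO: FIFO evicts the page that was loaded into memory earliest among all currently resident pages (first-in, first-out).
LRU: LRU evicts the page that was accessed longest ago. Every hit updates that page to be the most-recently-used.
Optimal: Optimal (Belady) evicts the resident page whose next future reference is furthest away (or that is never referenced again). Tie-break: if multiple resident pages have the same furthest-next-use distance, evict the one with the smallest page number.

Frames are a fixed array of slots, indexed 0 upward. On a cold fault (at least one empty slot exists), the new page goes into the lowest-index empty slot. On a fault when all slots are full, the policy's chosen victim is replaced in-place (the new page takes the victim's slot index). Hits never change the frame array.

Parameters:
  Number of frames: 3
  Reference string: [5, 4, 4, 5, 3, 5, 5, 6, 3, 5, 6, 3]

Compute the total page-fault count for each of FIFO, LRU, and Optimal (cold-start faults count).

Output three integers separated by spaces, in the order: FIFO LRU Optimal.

Answer: 5 4 4

Derivation:
--- FIFO ---
  step 0: ref 5 -> FAULT, frames=[5,-,-] (faults so far: 1)
  step 1: ref 4 -> FAULT, frames=[5,4,-] (faults so far: 2)
  step 2: ref 4 -> HIT, frames=[5,4,-] (faults so far: 2)
  step 3: ref 5 -> HIT, frames=[5,4,-] (faults so far: 2)
  step 4: ref 3 -> FAULT, frames=[5,4,3] (faults so far: 3)
  step 5: ref 5 -> HIT, frames=[5,4,3] (faults so far: 3)
  step 6: ref 5 -> HIT, frames=[5,4,3] (faults so far: 3)
  step 7: ref 6 -> FAULT, evict 5, frames=[6,4,3] (faults so far: 4)
  step 8: ref 3 -> HIT, frames=[6,4,3] (faults so far: 4)
  step 9: ref 5 -> FAULT, evict 4, frames=[6,5,3] (faults so far: 5)
  step 10: ref 6 -> HIT, frames=[6,5,3] (faults so far: 5)
  step 11: ref 3 -> HIT, frames=[6,5,3] (faults so far: 5)
  FIFO total faults: 5
--- LRU ---
  step 0: ref 5 -> FAULT, frames=[5,-,-] (faults so far: 1)
  step 1: ref 4 -> FAULT, frames=[5,4,-] (faults so far: 2)
  step 2: ref 4 -> HIT, frames=[5,4,-] (faults so far: 2)
  step 3: ref 5 -> HIT, frames=[5,4,-] (faults so far: 2)
  step 4: ref 3 -> FAULT, frames=[5,4,3] (faults so far: 3)
  step 5: ref 5 -> HIT, frames=[5,4,3] (faults so far: 3)
  step 6: ref 5 -> HIT, frames=[5,4,3] (faults so far: 3)
  step 7: ref 6 -> FAULT, evict 4, frames=[5,6,3] (faults so far: 4)
  step 8: ref 3 -> HIT, frames=[5,6,3] (faults so far: 4)
  step 9: ref 5 -> HIT, frames=[5,6,3] (faults so far: 4)
  step 10: ref 6 -> HIT, frames=[5,6,3] (faults so far: 4)
  step 11: ref 3 -> HIT, frames=[5,6,3] (faults so far: 4)
  LRU total faults: 4
--- Optimal ---
  step 0: ref 5 -> FAULT, frames=[5,-,-] (faults so far: 1)
  step 1: ref 4 -> FAULT, frames=[5,4,-] (faults so far: 2)
  step 2: ref 4 -> HIT, frames=[5,4,-] (faults so far: 2)
  step 3: ref 5 -> HIT, frames=[5,4,-] (faults so far: 2)
  step 4: ref 3 -> FAULT, frames=[5,4,3] (faults so far: 3)
  step 5: ref 5 -> HIT, frames=[5,4,3] (faults so far: 3)
  step 6: ref 5 -> HIT, frames=[5,4,3] (faults so far: 3)
  step 7: ref 6 -> FAULT, evict 4, frames=[5,6,3] (faults so far: 4)
  step 8: ref 3 -> HIT, frames=[5,6,3] (faults so far: 4)
  step 9: ref 5 -> HIT, frames=[5,6,3] (faults so far: 4)
  step 10: ref 6 -> HIT, frames=[5,6,3] (faults so far: 4)
  step 11: ref 3 -> HIT, frames=[5,6,3] (faults so far: 4)
  Optimal total faults: 4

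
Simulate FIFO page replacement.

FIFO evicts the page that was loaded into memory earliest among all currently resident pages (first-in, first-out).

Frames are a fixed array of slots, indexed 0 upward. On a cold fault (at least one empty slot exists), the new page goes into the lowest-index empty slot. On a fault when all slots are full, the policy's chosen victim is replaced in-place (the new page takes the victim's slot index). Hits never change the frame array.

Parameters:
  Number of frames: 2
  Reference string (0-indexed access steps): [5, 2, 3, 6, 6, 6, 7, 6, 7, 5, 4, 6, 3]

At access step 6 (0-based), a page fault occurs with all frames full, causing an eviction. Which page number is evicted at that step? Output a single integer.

Step 0: ref 5 -> FAULT, frames=[5,-]
Step 1: ref 2 -> FAULT, frames=[5,2]
Step 2: ref 3 -> FAULT, evict 5, frames=[3,2]
Step 3: ref 6 -> FAULT, evict 2, frames=[3,6]
Step 4: ref 6 -> HIT, frames=[3,6]
Step 5: ref 6 -> HIT, frames=[3,6]
Step 6: ref 7 -> FAULT, evict 3, frames=[7,6]
At step 6: evicted page 3

Answer: 3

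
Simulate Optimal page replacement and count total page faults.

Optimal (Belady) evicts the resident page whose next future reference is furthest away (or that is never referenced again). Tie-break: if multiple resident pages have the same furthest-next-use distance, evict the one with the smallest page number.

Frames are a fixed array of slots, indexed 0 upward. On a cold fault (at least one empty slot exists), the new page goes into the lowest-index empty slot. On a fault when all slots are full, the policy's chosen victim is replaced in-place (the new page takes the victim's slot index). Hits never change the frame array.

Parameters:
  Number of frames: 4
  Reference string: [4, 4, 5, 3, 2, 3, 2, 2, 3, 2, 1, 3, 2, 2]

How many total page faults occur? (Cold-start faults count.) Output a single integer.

Answer: 5

Derivation:
Step 0: ref 4 → FAULT, frames=[4,-,-,-]
Step 1: ref 4 → HIT, frames=[4,-,-,-]
Step 2: ref 5 → FAULT, frames=[4,5,-,-]
Step 3: ref 3 → FAULT, frames=[4,5,3,-]
Step 4: ref 2 → FAULT, frames=[4,5,3,2]
Step 5: ref 3 → HIT, frames=[4,5,3,2]
Step 6: ref 2 → HIT, frames=[4,5,3,2]
Step 7: ref 2 → HIT, frames=[4,5,3,2]
Step 8: ref 3 → HIT, frames=[4,5,3,2]
Step 9: ref 2 → HIT, frames=[4,5,3,2]
Step 10: ref 1 → FAULT (evict 4), frames=[1,5,3,2]
Step 11: ref 3 → HIT, frames=[1,5,3,2]
Step 12: ref 2 → HIT, frames=[1,5,3,2]
Step 13: ref 2 → HIT, frames=[1,5,3,2]
Total faults: 5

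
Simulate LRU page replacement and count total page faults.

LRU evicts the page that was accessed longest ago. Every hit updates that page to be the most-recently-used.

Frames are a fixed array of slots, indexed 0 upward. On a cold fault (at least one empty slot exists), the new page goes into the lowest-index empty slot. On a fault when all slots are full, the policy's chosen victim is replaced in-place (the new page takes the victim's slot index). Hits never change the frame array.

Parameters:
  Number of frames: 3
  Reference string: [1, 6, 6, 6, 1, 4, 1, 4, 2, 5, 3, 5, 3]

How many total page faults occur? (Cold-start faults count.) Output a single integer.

Step 0: ref 1 → FAULT, frames=[1,-,-]
Step 1: ref 6 → FAULT, frames=[1,6,-]
Step 2: ref 6 → HIT, frames=[1,6,-]
Step 3: ref 6 → HIT, frames=[1,6,-]
Step 4: ref 1 → HIT, frames=[1,6,-]
Step 5: ref 4 → FAULT, frames=[1,6,4]
Step 6: ref 1 → HIT, frames=[1,6,4]
Step 7: ref 4 → HIT, frames=[1,6,4]
Step 8: ref 2 → FAULT (evict 6), frames=[1,2,4]
Step 9: ref 5 → FAULT (evict 1), frames=[5,2,4]
Step 10: ref 3 → FAULT (evict 4), frames=[5,2,3]
Step 11: ref 5 → HIT, frames=[5,2,3]
Step 12: ref 3 → HIT, frames=[5,2,3]
Total faults: 6

Answer: 6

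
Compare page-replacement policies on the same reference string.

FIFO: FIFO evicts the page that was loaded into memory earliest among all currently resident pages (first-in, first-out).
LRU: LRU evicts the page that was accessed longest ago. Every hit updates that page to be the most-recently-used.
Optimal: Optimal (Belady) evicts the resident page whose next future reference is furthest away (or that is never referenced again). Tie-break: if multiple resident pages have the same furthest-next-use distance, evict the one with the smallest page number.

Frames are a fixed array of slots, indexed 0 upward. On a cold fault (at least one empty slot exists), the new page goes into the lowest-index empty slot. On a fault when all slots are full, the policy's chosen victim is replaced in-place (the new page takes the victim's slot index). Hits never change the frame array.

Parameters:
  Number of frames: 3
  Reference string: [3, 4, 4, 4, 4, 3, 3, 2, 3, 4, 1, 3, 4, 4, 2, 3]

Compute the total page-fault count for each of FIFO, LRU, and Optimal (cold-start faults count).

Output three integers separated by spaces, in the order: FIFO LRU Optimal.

Answer: 7 5 5

Derivation:
--- FIFO ---
  step 0: ref 3 -> FAULT, frames=[3,-,-] (faults so far: 1)
  step 1: ref 4 -> FAULT, frames=[3,4,-] (faults so far: 2)
  step 2: ref 4 -> HIT, frames=[3,4,-] (faults so far: 2)
  step 3: ref 4 -> HIT, frames=[3,4,-] (faults so far: 2)
  step 4: ref 4 -> HIT, frames=[3,4,-] (faults so far: 2)
  step 5: ref 3 -> HIT, frames=[3,4,-] (faults so far: 2)
  step 6: ref 3 -> HIT, frames=[3,4,-] (faults so far: 2)
  step 7: ref 2 -> FAULT, frames=[3,4,2] (faults so far: 3)
  step 8: ref 3 -> HIT, frames=[3,4,2] (faults so far: 3)
  step 9: ref 4 -> HIT, frames=[3,4,2] (faults so far: 3)
  step 10: ref 1 -> FAULT, evict 3, frames=[1,4,2] (faults so far: 4)
  step 11: ref 3 -> FAULT, evict 4, frames=[1,3,2] (faults so far: 5)
  step 12: ref 4 -> FAULT, evict 2, frames=[1,3,4] (faults so far: 6)
  step 13: ref 4 -> HIT, frames=[1,3,4] (faults so far: 6)
  step 14: ref 2 -> FAULT, evict 1, frames=[2,3,4] (faults so far: 7)
  step 15: ref 3 -> HIT, frames=[2,3,4] (faults so far: 7)
  FIFO total faults: 7
--- LRU ---
  step 0: ref 3 -> FAULT, frames=[3,-,-] (faults so far: 1)
  step 1: ref 4 -> FAULT, frames=[3,4,-] (faults so far: 2)
  step 2: ref 4 -> HIT, frames=[3,4,-] (faults so far: 2)
  step 3: ref 4 -> HIT, frames=[3,4,-] (faults so far: 2)
  step 4: ref 4 -> HIT, frames=[3,4,-] (faults so far: 2)
  step 5: ref 3 -> HIT, frames=[3,4,-] (faults so far: 2)
  step 6: ref 3 -> HIT, frames=[3,4,-] (faults so far: 2)
  step 7: ref 2 -> FAULT, frames=[3,4,2] (faults so far: 3)
  step 8: ref 3 -> HIT, frames=[3,4,2] (faults so far: 3)
  step 9: ref 4 -> HIT, frames=[3,4,2] (faults so far: 3)
  step 10: ref 1 -> FAULT, evict 2, frames=[3,4,1] (faults so far: 4)
  step 11: ref 3 -> HIT, frames=[3,4,1] (faults so far: 4)
  step 12: ref 4 -> HIT, frames=[3,4,1] (faults so far: 4)
  step 13: ref 4 -> HIT, frames=[3,4,1] (faults so far: 4)
  step 14: ref 2 -> FAULT, evict 1, frames=[3,4,2] (faults so far: 5)
  step 15: ref 3 -> HIT, frames=[3,4,2] (faults so far: 5)
  LRU total faults: 5
--- Optimal ---
  step 0: ref 3 -> FAULT, frames=[3,-,-] (faults so far: 1)
  step 1: ref 4 -> FAULT, frames=[3,4,-] (faults so far: 2)
  step 2: ref 4 -> HIT, frames=[3,4,-] (faults so far: 2)
  step 3: ref 4 -> HIT, frames=[3,4,-] (faults so far: 2)
  step 4: ref 4 -> HIT, frames=[3,4,-] (faults so far: 2)
  step 5: ref 3 -> HIT, frames=[3,4,-] (faults so far: 2)
  step 6: ref 3 -> HIT, frames=[3,4,-] (faults so far: 2)
  step 7: ref 2 -> FAULT, frames=[3,4,2] (faults so far: 3)
  step 8: ref 3 -> HIT, frames=[3,4,2] (faults so far: 3)
  step 9: ref 4 -> HIT, frames=[3,4,2] (faults so far: 3)
  step 10: ref 1 -> FAULT, evict 2, frames=[3,4,1] (faults so far: 4)
  step 11: ref 3 -> HIT, frames=[3,4,1] (faults so far: 4)
  step 12: ref 4 -> HIT, frames=[3,4,1] (faults so far: 4)
  step 13: ref 4 -> HIT, frames=[3,4,1] (faults so far: 4)
  step 14: ref 2 -> FAULT, evict 1, frames=[3,4,2] (faults so far: 5)
  step 15: ref 3 -> HIT, frames=[3,4,2] (faults so far: 5)
  Optimal total faults: 5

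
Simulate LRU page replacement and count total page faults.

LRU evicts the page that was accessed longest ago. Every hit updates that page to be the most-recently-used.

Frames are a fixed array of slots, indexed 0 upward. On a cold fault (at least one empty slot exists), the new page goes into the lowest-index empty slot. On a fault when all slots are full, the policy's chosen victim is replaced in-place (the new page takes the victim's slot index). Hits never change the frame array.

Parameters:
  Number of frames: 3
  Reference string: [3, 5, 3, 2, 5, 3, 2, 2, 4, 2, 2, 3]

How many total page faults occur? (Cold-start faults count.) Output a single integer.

Answer: 4

Derivation:
Step 0: ref 3 → FAULT, frames=[3,-,-]
Step 1: ref 5 → FAULT, frames=[3,5,-]
Step 2: ref 3 → HIT, frames=[3,5,-]
Step 3: ref 2 → FAULT, frames=[3,5,2]
Step 4: ref 5 → HIT, frames=[3,5,2]
Step 5: ref 3 → HIT, frames=[3,5,2]
Step 6: ref 2 → HIT, frames=[3,5,2]
Step 7: ref 2 → HIT, frames=[3,5,2]
Step 8: ref 4 → FAULT (evict 5), frames=[3,4,2]
Step 9: ref 2 → HIT, frames=[3,4,2]
Step 10: ref 2 → HIT, frames=[3,4,2]
Step 11: ref 3 → HIT, frames=[3,4,2]
Total faults: 4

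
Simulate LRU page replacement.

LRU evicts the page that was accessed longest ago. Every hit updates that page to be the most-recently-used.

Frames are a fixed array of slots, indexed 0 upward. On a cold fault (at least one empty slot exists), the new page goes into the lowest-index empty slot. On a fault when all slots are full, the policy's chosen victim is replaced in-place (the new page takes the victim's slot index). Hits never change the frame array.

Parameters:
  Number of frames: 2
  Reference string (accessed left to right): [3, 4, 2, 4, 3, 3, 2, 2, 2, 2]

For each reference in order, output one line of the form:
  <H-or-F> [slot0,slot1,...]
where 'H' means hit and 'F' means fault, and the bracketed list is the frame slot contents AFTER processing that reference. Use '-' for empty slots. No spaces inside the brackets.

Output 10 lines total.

F [3,-]
F [3,4]
F [2,4]
H [2,4]
F [3,4]
H [3,4]
F [3,2]
H [3,2]
H [3,2]
H [3,2]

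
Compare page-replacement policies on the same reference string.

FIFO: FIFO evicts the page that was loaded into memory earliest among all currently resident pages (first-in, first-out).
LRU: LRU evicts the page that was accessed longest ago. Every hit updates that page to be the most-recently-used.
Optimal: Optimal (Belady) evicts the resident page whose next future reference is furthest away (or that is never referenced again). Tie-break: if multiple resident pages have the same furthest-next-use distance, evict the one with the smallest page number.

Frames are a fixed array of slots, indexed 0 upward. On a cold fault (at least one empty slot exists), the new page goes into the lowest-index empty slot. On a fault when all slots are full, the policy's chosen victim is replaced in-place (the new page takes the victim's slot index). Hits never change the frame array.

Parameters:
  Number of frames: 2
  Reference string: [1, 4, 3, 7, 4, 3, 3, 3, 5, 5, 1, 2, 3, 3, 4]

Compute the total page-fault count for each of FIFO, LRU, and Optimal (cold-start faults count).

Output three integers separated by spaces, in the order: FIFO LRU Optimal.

Answer: 11 11 9

Derivation:
--- FIFO ---
  step 0: ref 1 -> FAULT, frames=[1,-] (faults so far: 1)
  step 1: ref 4 -> FAULT, frames=[1,4] (faults so far: 2)
  step 2: ref 3 -> FAULT, evict 1, frames=[3,4] (faults so far: 3)
  step 3: ref 7 -> FAULT, evict 4, frames=[3,7] (faults so far: 4)
  step 4: ref 4 -> FAULT, evict 3, frames=[4,7] (faults so far: 5)
  step 5: ref 3 -> FAULT, evict 7, frames=[4,3] (faults so far: 6)
  step 6: ref 3 -> HIT, frames=[4,3] (faults so far: 6)
  step 7: ref 3 -> HIT, frames=[4,3] (faults so far: 6)
  step 8: ref 5 -> FAULT, evict 4, frames=[5,3] (faults so far: 7)
  step 9: ref 5 -> HIT, frames=[5,3] (faults so far: 7)
  step 10: ref 1 -> FAULT, evict 3, frames=[5,1] (faults so far: 8)
  step 11: ref 2 -> FAULT, evict 5, frames=[2,1] (faults so far: 9)
  step 12: ref 3 -> FAULT, evict 1, frames=[2,3] (faults so far: 10)
  step 13: ref 3 -> HIT, frames=[2,3] (faults so far: 10)
  step 14: ref 4 -> FAULT, evict 2, frames=[4,3] (faults so far: 11)
  FIFO total faults: 11
--- LRU ---
  step 0: ref 1 -> FAULT, frames=[1,-] (faults so far: 1)
  step 1: ref 4 -> FAULT, frames=[1,4] (faults so far: 2)
  step 2: ref 3 -> FAULT, evict 1, frames=[3,4] (faults so far: 3)
  step 3: ref 7 -> FAULT, evict 4, frames=[3,7] (faults so far: 4)
  step 4: ref 4 -> FAULT, evict 3, frames=[4,7] (faults so far: 5)
  step 5: ref 3 -> FAULT, evict 7, frames=[4,3] (faults so far: 6)
  step 6: ref 3 -> HIT, frames=[4,3] (faults so far: 6)
  step 7: ref 3 -> HIT, frames=[4,3] (faults so far: 6)
  step 8: ref 5 -> FAULT, evict 4, frames=[5,3] (faults so far: 7)
  step 9: ref 5 -> HIT, frames=[5,3] (faults so far: 7)
  step 10: ref 1 -> FAULT, evict 3, frames=[5,1] (faults so far: 8)
  step 11: ref 2 -> FAULT, evict 5, frames=[2,1] (faults so far: 9)
  step 12: ref 3 -> FAULT, evict 1, frames=[2,3] (faults so far: 10)
  step 13: ref 3 -> HIT, frames=[2,3] (faults so far: 10)
  step 14: ref 4 -> FAULT, evict 2, frames=[4,3] (faults so far: 11)
  LRU total faults: 11
--- Optimal ---
  step 0: ref 1 -> FAULT, frames=[1,-] (faults so far: 1)
  step 1: ref 4 -> FAULT, frames=[1,4] (faults so far: 2)
  step 2: ref 3 -> FAULT, evict 1, frames=[3,4] (faults so far: 3)
  step 3: ref 7 -> FAULT, evict 3, frames=[7,4] (faults so far: 4)
  step 4: ref 4 -> HIT, frames=[7,4] (faults so far: 4)
  step 5: ref 3 -> FAULT, evict 7, frames=[3,4] (faults so far: 5)
  step 6: ref 3 -> HIT, frames=[3,4] (faults so far: 5)
  step 7: ref 3 -> HIT, frames=[3,4] (faults so far: 5)
  step 8: ref 5 -> FAULT, evict 4, frames=[3,5] (faults so far: 6)
  step 9: ref 5 -> HIT, frames=[3,5] (faults so far: 6)
  step 10: ref 1 -> FAULT, evict 5, frames=[3,1] (faults so far: 7)
  step 11: ref 2 -> FAULT, evict 1, frames=[3,2] (faults so far: 8)
  step 12: ref 3 -> HIT, frames=[3,2] (faults so far: 8)
  step 13: ref 3 -> HIT, frames=[3,2] (faults so far: 8)
  step 14: ref 4 -> FAULT, evict 2, frames=[3,4] (faults so far: 9)
  Optimal total faults: 9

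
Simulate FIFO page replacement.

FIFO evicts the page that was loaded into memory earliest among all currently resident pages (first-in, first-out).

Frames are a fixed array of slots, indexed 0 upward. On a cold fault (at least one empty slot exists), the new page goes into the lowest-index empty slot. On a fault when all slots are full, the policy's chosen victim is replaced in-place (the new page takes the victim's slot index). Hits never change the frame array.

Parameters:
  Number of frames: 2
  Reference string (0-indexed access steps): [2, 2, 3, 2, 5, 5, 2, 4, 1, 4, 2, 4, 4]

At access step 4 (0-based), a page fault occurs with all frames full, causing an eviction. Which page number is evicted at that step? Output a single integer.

Answer: 2

Derivation:
Step 0: ref 2 -> FAULT, frames=[2,-]
Step 1: ref 2 -> HIT, frames=[2,-]
Step 2: ref 3 -> FAULT, frames=[2,3]
Step 3: ref 2 -> HIT, frames=[2,3]
Step 4: ref 5 -> FAULT, evict 2, frames=[5,3]
At step 4: evicted page 2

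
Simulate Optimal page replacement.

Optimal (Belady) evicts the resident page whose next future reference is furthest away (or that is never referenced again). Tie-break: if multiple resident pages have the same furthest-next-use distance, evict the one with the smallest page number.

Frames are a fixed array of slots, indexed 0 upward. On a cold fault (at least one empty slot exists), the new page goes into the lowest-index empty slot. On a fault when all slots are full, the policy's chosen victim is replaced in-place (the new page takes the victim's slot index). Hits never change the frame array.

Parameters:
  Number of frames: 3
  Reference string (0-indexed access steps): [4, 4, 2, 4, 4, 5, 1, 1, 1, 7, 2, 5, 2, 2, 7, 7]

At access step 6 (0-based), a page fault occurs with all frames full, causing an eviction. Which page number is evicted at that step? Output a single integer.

Answer: 4

Derivation:
Step 0: ref 4 -> FAULT, frames=[4,-,-]
Step 1: ref 4 -> HIT, frames=[4,-,-]
Step 2: ref 2 -> FAULT, frames=[4,2,-]
Step 3: ref 4 -> HIT, frames=[4,2,-]
Step 4: ref 4 -> HIT, frames=[4,2,-]
Step 5: ref 5 -> FAULT, frames=[4,2,5]
Step 6: ref 1 -> FAULT, evict 4, frames=[1,2,5]
At step 6: evicted page 4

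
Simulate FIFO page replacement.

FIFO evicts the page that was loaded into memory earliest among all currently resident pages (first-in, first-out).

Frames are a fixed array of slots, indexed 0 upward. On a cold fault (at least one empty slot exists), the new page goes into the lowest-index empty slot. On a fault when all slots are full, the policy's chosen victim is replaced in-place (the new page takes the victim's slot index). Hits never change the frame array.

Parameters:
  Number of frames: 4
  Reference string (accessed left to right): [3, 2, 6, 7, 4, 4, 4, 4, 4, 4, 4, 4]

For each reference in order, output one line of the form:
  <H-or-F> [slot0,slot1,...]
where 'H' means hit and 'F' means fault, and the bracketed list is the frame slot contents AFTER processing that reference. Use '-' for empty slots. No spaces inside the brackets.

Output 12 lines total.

F [3,-,-,-]
F [3,2,-,-]
F [3,2,6,-]
F [3,2,6,7]
F [4,2,6,7]
H [4,2,6,7]
H [4,2,6,7]
H [4,2,6,7]
H [4,2,6,7]
H [4,2,6,7]
H [4,2,6,7]
H [4,2,6,7]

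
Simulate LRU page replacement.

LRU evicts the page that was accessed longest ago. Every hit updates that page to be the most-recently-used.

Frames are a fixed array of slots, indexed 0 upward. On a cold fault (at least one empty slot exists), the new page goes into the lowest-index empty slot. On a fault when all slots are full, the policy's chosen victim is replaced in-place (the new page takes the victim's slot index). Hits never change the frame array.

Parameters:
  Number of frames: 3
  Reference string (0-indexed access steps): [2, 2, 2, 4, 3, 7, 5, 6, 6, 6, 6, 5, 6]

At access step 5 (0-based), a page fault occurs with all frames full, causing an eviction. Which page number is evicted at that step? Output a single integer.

Answer: 2

Derivation:
Step 0: ref 2 -> FAULT, frames=[2,-,-]
Step 1: ref 2 -> HIT, frames=[2,-,-]
Step 2: ref 2 -> HIT, frames=[2,-,-]
Step 3: ref 4 -> FAULT, frames=[2,4,-]
Step 4: ref 3 -> FAULT, frames=[2,4,3]
Step 5: ref 7 -> FAULT, evict 2, frames=[7,4,3]
At step 5: evicted page 2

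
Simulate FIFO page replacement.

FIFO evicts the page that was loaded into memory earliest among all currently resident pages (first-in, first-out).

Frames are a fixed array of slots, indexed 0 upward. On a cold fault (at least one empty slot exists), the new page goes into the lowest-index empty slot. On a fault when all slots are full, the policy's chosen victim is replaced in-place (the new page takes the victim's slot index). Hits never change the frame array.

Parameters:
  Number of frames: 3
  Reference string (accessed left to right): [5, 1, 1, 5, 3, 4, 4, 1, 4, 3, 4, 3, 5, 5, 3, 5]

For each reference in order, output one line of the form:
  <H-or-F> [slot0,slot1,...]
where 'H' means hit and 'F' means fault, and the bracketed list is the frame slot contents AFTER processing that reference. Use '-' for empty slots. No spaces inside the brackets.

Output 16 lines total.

F [5,-,-]
F [5,1,-]
H [5,1,-]
H [5,1,-]
F [5,1,3]
F [4,1,3]
H [4,1,3]
H [4,1,3]
H [4,1,3]
H [4,1,3]
H [4,1,3]
H [4,1,3]
F [4,5,3]
H [4,5,3]
H [4,5,3]
H [4,5,3]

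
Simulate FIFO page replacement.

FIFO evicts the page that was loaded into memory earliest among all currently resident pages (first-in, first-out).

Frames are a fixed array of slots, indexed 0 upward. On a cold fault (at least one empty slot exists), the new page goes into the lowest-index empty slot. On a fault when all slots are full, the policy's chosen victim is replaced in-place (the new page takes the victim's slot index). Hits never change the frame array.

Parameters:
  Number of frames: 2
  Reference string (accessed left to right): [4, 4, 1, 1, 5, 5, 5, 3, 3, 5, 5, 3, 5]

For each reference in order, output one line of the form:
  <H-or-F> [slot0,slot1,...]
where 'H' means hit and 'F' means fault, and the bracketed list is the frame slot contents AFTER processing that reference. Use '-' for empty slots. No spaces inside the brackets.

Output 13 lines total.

F [4,-]
H [4,-]
F [4,1]
H [4,1]
F [5,1]
H [5,1]
H [5,1]
F [5,3]
H [5,3]
H [5,3]
H [5,3]
H [5,3]
H [5,3]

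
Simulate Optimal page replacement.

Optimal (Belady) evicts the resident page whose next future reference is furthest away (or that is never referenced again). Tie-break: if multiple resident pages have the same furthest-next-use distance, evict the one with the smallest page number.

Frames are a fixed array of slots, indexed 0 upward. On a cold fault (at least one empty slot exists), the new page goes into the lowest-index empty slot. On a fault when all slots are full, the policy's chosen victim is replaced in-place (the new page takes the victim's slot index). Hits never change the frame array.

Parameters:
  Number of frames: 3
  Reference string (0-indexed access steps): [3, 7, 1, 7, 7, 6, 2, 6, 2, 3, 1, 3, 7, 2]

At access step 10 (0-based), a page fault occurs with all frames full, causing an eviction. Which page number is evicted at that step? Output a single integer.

Answer: 6

Derivation:
Step 0: ref 3 -> FAULT, frames=[3,-,-]
Step 1: ref 7 -> FAULT, frames=[3,7,-]
Step 2: ref 1 -> FAULT, frames=[3,7,1]
Step 3: ref 7 -> HIT, frames=[3,7,1]
Step 4: ref 7 -> HIT, frames=[3,7,1]
Step 5: ref 6 -> FAULT, evict 7, frames=[3,6,1]
Step 6: ref 2 -> FAULT, evict 1, frames=[3,6,2]
Step 7: ref 6 -> HIT, frames=[3,6,2]
Step 8: ref 2 -> HIT, frames=[3,6,2]
Step 9: ref 3 -> HIT, frames=[3,6,2]
Step 10: ref 1 -> FAULT, evict 6, frames=[3,1,2]
At step 10: evicted page 6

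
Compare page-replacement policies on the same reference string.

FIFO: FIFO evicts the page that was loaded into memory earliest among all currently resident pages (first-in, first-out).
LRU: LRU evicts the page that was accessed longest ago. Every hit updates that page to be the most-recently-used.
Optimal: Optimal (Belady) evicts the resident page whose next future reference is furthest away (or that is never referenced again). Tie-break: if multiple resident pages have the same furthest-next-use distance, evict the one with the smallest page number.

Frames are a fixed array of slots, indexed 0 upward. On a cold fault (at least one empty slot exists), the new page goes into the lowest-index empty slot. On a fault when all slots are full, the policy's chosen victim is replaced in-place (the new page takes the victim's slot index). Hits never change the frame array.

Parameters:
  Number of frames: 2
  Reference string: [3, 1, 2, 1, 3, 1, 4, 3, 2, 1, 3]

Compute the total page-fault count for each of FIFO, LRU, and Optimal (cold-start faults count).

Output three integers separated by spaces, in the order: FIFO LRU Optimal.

Answer: 10 9 7

Derivation:
--- FIFO ---
  step 0: ref 3 -> FAULT, frames=[3,-] (faults so far: 1)
  step 1: ref 1 -> FAULT, frames=[3,1] (faults so far: 2)
  step 2: ref 2 -> FAULT, evict 3, frames=[2,1] (faults so far: 3)
  step 3: ref 1 -> HIT, frames=[2,1] (faults so far: 3)
  step 4: ref 3 -> FAULT, evict 1, frames=[2,3] (faults so far: 4)
  step 5: ref 1 -> FAULT, evict 2, frames=[1,3] (faults so far: 5)
  step 6: ref 4 -> FAULT, evict 3, frames=[1,4] (faults so far: 6)
  step 7: ref 3 -> FAULT, evict 1, frames=[3,4] (faults so far: 7)
  step 8: ref 2 -> FAULT, evict 4, frames=[3,2] (faults so far: 8)
  step 9: ref 1 -> FAULT, evict 3, frames=[1,2] (faults so far: 9)
  step 10: ref 3 -> FAULT, evict 2, frames=[1,3] (faults so far: 10)
  FIFO total faults: 10
--- LRU ---
  step 0: ref 3 -> FAULT, frames=[3,-] (faults so far: 1)
  step 1: ref 1 -> FAULT, frames=[3,1] (faults so far: 2)
  step 2: ref 2 -> FAULT, evict 3, frames=[2,1] (faults so far: 3)
  step 3: ref 1 -> HIT, frames=[2,1] (faults so far: 3)
  step 4: ref 3 -> FAULT, evict 2, frames=[3,1] (faults so far: 4)
  step 5: ref 1 -> HIT, frames=[3,1] (faults so far: 4)
  step 6: ref 4 -> FAULT, evict 3, frames=[4,1] (faults so far: 5)
  step 7: ref 3 -> FAULT, evict 1, frames=[4,3] (faults so far: 6)
  step 8: ref 2 -> FAULT, evict 4, frames=[2,3] (faults so far: 7)
  step 9: ref 1 -> FAULT, evict 3, frames=[2,1] (faults so far: 8)
  step 10: ref 3 -> FAULT, evict 2, frames=[3,1] (faults so far: 9)
  LRU total faults: 9
--- Optimal ---
  step 0: ref 3 -> FAULT, frames=[3,-] (faults so far: 1)
  step 1: ref 1 -> FAULT, frames=[3,1] (faults so far: 2)
  step 2: ref 2 -> FAULT, evict 3, frames=[2,1] (faults so far: 3)
  step 3: ref 1 -> HIT, frames=[2,1] (faults so far: 3)
  step 4: ref 3 -> FAULT, evict 2, frames=[3,1] (faults so far: 4)
  step 5: ref 1 -> HIT, frames=[3,1] (faults so far: 4)
  step 6: ref 4 -> FAULT, evict 1, frames=[3,4] (faults so far: 5)
  step 7: ref 3 -> HIT, frames=[3,4] (faults so far: 5)
  step 8: ref 2 -> FAULT, evict 4, frames=[3,2] (faults so far: 6)
  step 9: ref 1 -> FAULT, evict 2, frames=[3,1] (faults so far: 7)
  step 10: ref 3 -> HIT, frames=[3,1] (faults so far: 7)
  Optimal total faults: 7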